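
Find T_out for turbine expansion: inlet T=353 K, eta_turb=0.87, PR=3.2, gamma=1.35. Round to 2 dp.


T_out = T_in * (1 - eta * (1 - PR^(-(gamma-1)/gamma)))
Exponent = -(1.35-1)/1.35 = -0.25925926
PR^exp = 3.2^(-0.25925926) = 0.73966521
Factor = 1 - 0.87*(1 - 0.73966521) = 0.77350873
T_out = 353 * 0.77350873 = 273.05 K


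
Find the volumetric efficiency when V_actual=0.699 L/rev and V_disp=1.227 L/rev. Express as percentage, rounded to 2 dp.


eta_v = (V_actual / V_disp) * 100
Ratio = 0.699 / 1.227 = 0.5697
eta_v = 0.5697 * 100 = 56.97%


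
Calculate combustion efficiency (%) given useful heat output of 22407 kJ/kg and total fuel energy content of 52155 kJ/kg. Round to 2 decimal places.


Efficiency = (Q_useful / Q_fuel) * 100
Efficiency = (22407 / 52155) * 100
Efficiency = 0.4296 * 100 = 42.96%


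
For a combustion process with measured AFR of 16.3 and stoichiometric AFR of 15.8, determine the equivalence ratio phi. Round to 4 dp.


phi = AFR_stoich / AFR_actual
phi = 15.8 / 16.3 = 0.9693


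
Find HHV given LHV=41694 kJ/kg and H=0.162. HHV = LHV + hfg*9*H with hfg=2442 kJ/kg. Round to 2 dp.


HHV = LHV + hfg * 9 * H
Water addition = 2442 * 9 * 0.162 = 3560.436 kJ/kg
HHV = 41694 + 3560.436 = 45254.44 kJ/kg


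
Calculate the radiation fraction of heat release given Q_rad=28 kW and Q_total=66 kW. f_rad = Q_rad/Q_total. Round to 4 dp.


f_rad = Q_rad / Q_total
f_rad = 28 / 66 = 0.4242


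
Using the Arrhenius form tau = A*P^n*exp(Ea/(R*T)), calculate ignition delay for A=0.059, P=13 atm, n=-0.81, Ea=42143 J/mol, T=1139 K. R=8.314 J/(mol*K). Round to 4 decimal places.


tau = A * P^n * exp(Ea/(R*T))
P^n = 13^(-0.81) = 0.12522928
Ea/(R*T) = 42143/(8.314*1139) = 4.450325
exp(Ea/(R*T)) = 85.654756
tau = 0.059 * 0.12522928 * 85.654756 = 0.6329 ms


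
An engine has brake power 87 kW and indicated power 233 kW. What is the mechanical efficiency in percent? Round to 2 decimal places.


eta_mech = (BP / IP) * 100
Ratio = 87 / 233 = 0.3734
eta_mech = 0.3734 * 100 = 37.34%


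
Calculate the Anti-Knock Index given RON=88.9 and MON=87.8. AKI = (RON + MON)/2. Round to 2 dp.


AKI = (RON + MON) / 2
AKI = (88.9 + 87.8) / 2
AKI = 176.7 / 2 = 88.35


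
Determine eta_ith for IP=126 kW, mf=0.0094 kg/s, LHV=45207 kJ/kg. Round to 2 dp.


eta_ith = (IP / (mf * LHV)) * 100
Denominator = 0.0094 * 45207 = 424.9458 kW
eta_ith = (126 / 424.9458) * 100 = 29.65%


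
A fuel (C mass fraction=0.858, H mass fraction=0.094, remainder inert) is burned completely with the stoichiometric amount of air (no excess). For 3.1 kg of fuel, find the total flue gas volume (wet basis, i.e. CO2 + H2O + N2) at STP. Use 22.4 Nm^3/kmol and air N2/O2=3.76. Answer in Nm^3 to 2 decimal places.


Per kg fuel: CO2 = (C/12 kmol)*22.4 = (0.858/12)*22.4 = 1.60160 Nm^3
Per kg fuel: H2O = (H/2 kmol)*22.4 = (0.094/2)*22.4 = 1.05280 Nm^3
O2 needed per kg fuel = C/12 + H/4 = 0.858/12 + 0.094/4 = 0.09500000 kmol
Per kg fuel: N2 = O2*3.76*22.4 = 0.09500000*3.76*22.4 = 8.00128 Nm^3
Total per kg = 1.60160 + 1.05280 + 8.00128 = 10.65568 Nm^3
Total = 10.65568 * 3.1 = 33.03 Nm^3


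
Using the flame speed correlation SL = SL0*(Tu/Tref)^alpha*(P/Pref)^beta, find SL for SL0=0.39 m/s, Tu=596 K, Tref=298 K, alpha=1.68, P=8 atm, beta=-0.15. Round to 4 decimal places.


SL = SL0 * (Tu/Tref)^alpha * (P/Pref)^beta
T ratio = 596/298 = 2.00000000
(T ratio)^alpha = 2.00000000^1.68 = 3.204280
(P/Pref)^beta = 8^(-0.15) = 0.732043
SL = 0.39 * 3.204280 * 0.732043 = 0.9148 m/s


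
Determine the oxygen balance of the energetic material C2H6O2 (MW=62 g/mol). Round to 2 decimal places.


OB = -1600 * (2C + H/2 - O) / MW
Inner = 2*2 + 6/2 - 2 = 5.00
OB = -1600 * 5.00 / 62 = -129.03%


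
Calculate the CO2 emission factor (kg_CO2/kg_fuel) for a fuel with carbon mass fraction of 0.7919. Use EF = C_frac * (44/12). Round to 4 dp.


EF = C_frac * (M_CO2 / M_C)
EF = 0.7919 * (44/12)
EF = 0.7919 * 3.666667 = 2.9036 kg_CO2/kg_fuel


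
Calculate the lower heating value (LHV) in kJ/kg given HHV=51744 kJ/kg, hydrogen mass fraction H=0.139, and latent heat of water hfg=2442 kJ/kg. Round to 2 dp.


LHV = HHV - hfg * 9 * H
Water correction = 2442 * 9 * 0.139 = 3054.942 kJ/kg
LHV = 51744 - 3054.942 = 48689.06 kJ/kg


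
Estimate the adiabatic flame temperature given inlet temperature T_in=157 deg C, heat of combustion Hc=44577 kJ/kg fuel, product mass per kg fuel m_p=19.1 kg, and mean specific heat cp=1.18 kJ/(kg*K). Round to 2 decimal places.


T_ad = T_in + Hc / (m_p * cp)
Denominator = 19.1 * 1.18 = 22.5380
Temperature rise = 44577 / 22.5380 = 1977.86 K
T_ad = 157 + 1977.86 = 2134.86 deg C


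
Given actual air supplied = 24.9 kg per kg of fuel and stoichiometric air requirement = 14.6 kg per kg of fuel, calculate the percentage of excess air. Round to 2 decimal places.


Excess air = actual - stoichiometric = 24.9 - 14.6 = 10.30 kg/kg fuel
Excess air % = (excess / stoich) * 100 = (10.30 / 14.6) * 100 = 70.55%


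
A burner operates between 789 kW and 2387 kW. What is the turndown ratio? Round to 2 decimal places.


TDR = Q_max / Q_min
TDR = 2387 / 789 = 3.03


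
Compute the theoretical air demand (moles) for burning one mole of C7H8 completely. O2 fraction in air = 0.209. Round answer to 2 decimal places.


Balanced combustion: C7H8 + 9 O2 -> 7 CO2 + 4 H2O
O2 needed = C + H/4 = 7 + 8/4 = 9.00 moles
Air moles = O2 / 0.209 = 9.00 / 0.209 = 43.06 moles air


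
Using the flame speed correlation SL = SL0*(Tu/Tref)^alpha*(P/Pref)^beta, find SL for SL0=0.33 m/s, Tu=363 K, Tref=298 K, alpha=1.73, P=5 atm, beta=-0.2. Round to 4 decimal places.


SL = SL0 * (Tu/Tref)^alpha * (P/Pref)^beta
T ratio = 363/298 = 1.21812081
(T ratio)^alpha = 1.21812081^1.73 = 1.406839
(P/Pref)^beta = 5^(-0.2) = 0.724780
SL = 0.33 * 1.406839 * 0.724780 = 0.3365 m/s


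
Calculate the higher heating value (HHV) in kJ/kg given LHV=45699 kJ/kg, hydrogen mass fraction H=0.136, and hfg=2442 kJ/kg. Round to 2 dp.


HHV = LHV + hfg * 9 * H
Water addition = 2442 * 9 * 0.136 = 2989.008 kJ/kg
HHV = 45699 + 2989.008 = 48688.01 kJ/kg


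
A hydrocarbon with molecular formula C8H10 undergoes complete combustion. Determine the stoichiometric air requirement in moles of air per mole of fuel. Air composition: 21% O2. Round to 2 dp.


Balanced combustion: C8H10 + 10.5 O2 -> 8 CO2 + 5 H2O
O2 needed = C + H/4 = 8 + 10/4 = 10.50 moles
Air moles = O2 / 0.21 = 10.50 / 0.21 = 50.00 moles air


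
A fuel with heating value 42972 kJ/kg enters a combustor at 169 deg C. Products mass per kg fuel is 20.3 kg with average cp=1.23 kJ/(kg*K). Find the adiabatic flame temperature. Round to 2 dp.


T_ad = T_in + Hc / (m_p * cp)
Denominator = 20.3 * 1.23 = 24.9690
Temperature rise = 42972 / 24.9690 = 1721.01 K
T_ad = 169 + 1721.01 = 1890.01 deg C


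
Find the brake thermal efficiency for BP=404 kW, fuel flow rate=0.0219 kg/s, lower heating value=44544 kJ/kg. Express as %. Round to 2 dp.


eta_BTE = (BP / (mf * LHV)) * 100
Denominator = 0.0219 * 44544 = 975.5136 kW
eta_BTE = (404 / 975.5136) * 100 = 41.41%


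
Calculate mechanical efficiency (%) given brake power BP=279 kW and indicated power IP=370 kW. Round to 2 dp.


eta_mech = (BP / IP) * 100
Ratio = 279 / 370 = 0.7541
eta_mech = 0.7541 * 100 = 75.41%


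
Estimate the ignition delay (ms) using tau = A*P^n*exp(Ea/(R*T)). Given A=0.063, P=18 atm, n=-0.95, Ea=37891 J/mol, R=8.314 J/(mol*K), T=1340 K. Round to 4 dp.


tau = A * P^n * exp(Ea/(R*T))
P^n = 18^(-0.95) = 0.06419351
Ea/(R*T) = 37891/(8.314*1340) = 3.401114
exp(Ea/(R*T)) = 29.997513
tau = 0.063 * 0.06419351 * 29.997513 = 0.1213 ms


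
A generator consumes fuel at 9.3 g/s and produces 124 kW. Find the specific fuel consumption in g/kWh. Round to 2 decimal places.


SFC = (mf / BP) * 3600
Rate = 9.3 / 124 = 0.075000 g/(s*kW)
SFC = 0.075000 * 3600 = 270.00 g/kWh


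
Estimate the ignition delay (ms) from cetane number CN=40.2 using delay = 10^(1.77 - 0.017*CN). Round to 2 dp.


delay = 10^(1.77 - 0.017*CN)
Exponent = 1.77 - 0.017*40.2 = 1.0866
delay = 10^1.0866 = 12.21 ms


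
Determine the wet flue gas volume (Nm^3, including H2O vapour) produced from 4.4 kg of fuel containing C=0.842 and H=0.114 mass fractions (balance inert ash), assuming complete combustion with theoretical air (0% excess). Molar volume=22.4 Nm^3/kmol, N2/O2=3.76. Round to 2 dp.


Per kg fuel: CO2 = (C/12 kmol)*22.4 = (0.842/12)*22.4 = 1.57173 Nm^3
Per kg fuel: H2O = (H/2 kmol)*22.4 = (0.114/2)*22.4 = 1.27680 Nm^3
O2 needed per kg fuel = C/12 + H/4 = 0.842/12 + 0.114/4 = 0.09866667 kmol
Per kg fuel: N2 = O2*3.76*22.4 = 0.09866667*3.76*22.4 = 8.31010 Nm^3
Total per kg = 1.57173 + 1.27680 + 8.31010 = 11.15863 Nm^3
Total = 11.15863 * 4.4 = 49.10 Nm^3


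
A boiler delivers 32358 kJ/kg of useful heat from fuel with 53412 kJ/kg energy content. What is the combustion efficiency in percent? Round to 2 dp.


Efficiency = (Q_useful / Q_fuel) * 100
Efficiency = (32358 / 53412) * 100
Efficiency = 0.6058 * 100 = 60.58%


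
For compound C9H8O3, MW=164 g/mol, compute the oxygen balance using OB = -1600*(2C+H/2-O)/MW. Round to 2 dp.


OB = -1600 * (2C + H/2 - O) / MW
Inner = 2*9 + 8/2 - 3 = 19.00
OB = -1600 * 19.00 / 164 = -185.37%


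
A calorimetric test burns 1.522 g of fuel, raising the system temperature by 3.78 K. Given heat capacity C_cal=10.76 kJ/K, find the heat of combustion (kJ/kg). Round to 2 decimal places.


Hc = C_cal * delta_T / m_fuel
Q_released = 10.76 * 3.78 = 40.6728 kJ
m_fuel = 1.522 g = 1.522/1000 kg = 0.001522 kg
Hc = 40.6728 / 0.001522 = 26723.26 kJ/kg


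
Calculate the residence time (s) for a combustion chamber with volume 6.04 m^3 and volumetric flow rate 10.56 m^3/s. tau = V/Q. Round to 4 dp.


tau = V / Q_flow
tau = 6.04 / 10.56 = 0.5720 s


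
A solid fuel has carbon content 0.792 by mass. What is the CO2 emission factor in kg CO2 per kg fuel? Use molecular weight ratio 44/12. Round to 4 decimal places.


EF = C_frac * (M_CO2 / M_C)
EF = 0.792 * (44/12)
EF = 0.792 * 3.666667 = 2.9040 kg_CO2/kg_fuel


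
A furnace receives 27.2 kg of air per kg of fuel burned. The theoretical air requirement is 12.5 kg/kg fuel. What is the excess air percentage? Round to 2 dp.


Excess air = actual - stoichiometric = 27.2 - 12.5 = 14.70 kg/kg fuel
Excess air % = (excess / stoich) * 100 = (14.70 / 12.5) * 100 = 117.60%


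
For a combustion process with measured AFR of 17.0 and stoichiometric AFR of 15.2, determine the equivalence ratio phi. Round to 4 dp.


phi = AFR_stoich / AFR_actual
phi = 15.2 / 17.0 = 0.8941


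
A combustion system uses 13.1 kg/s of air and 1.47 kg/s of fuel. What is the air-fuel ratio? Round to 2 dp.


AFR = m_air / m_fuel
AFR = 13.1 / 1.47 = 8.91


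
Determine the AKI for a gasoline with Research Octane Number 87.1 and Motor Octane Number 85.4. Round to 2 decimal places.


AKI = (RON + MON) / 2
AKI = (87.1 + 85.4) / 2
AKI = 172.5 / 2 = 86.25


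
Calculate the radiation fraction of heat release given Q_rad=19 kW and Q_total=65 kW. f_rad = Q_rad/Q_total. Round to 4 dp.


f_rad = Q_rad / Q_total
f_rad = 19 / 65 = 0.2923


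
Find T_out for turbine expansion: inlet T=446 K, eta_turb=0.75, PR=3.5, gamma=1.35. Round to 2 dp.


T_out = T_in * (1 - eta * (1 - PR^(-(gamma-1)/gamma)))
Exponent = -(1.35-1)/1.35 = -0.25925926
PR^exp = 3.5^(-0.25925926) = 0.72267881
Factor = 1 - 0.75*(1 - 0.72267881) = 0.79200911
T_out = 446 * 0.79200911 = 353.24 K


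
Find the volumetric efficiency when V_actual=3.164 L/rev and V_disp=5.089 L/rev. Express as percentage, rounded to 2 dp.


eta_v = (V_actual / V_disp) * 100
Ratio = 3.164 / 5.089 = 0.6217
eta_v = 0.6217 * 100 = 62.17%


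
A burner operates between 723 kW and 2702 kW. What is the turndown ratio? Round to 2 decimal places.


TDR = Q_max / Q_min
TDR = 2702 / 723 = 3.74


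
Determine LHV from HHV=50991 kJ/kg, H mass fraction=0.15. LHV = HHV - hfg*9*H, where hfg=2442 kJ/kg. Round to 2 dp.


LHV = HHV - hfg * 9 * H
Water correction = 2442 * 9 * 0.15 = 3296.700 kJ/kg
LHV = 50991 - 3296.700 = 47694.30 kJ/kg


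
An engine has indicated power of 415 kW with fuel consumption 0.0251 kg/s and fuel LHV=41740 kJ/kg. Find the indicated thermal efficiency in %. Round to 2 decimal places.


eta_ith = (IP / (mf * LHV)) * 100
Denominator = 0.0251 * 41740 = 1047.6740 kW
eta_ith = (415 / 1047.6740) * 100 = 39.61%


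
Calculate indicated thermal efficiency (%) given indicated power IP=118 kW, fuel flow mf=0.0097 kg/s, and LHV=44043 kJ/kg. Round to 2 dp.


eta_ith = (IP / (mf * LHV)) * 100
Denominator = 0.0097 * 44043 = 427.2171 kW
eta_ith = (118 / 427.2171) * 100 = 27.62%


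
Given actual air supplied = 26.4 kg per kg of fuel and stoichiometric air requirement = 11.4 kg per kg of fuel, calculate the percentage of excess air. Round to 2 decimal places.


Excess air = actual - stoichiometric = 26.4 - 11.4 = 15.00 kg/kg fuel
Excess air % = (excess / stoich) * 100 = (15.00 / 11.4) * 100 = 131.58%


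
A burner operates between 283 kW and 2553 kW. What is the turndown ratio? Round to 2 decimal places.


TDR = Q_max / Q_min
TDR = 2553 / 283 = 9.02


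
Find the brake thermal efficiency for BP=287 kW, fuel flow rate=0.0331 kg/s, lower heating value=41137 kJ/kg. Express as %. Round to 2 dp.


eta_BTE = (BP / (mf * LHV)) * 100
Denominator = 0.0331 * 41137 = 1361.6347 kW
eta_BTE = (287 / 1361.6347) * 100 = 21.08%


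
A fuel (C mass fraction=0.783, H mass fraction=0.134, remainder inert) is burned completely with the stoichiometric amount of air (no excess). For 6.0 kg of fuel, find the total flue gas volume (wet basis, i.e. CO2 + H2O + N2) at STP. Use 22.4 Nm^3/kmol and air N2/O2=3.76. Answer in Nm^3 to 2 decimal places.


Per kg fuel: CO2 = (C/12 kmol)*22.4 = (0.783/12)*22.4 = 1.46160 Nm^3
Per kg fuel: H2O = (H/2 kmol)*22.4 = (0.134/2)*22.4 = 1.50080 Nm^3
O2 needed per kg fuel = C/12 + H/4 = 0.783/12 + 0.134/4 = 0.09875000 kmol
Per kg fuel: N2 = O2*3.76*22.4 = 0.09875000*3.76*22.4 = 8.31712 Nm^3
Total per kg = 1.46160 + 1.50080 + 8.31712 = 11.27952 Nm^3
Total = 11.27952 * 6.0 = 67.68 Nm^3


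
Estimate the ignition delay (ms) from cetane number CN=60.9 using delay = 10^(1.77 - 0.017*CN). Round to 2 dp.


delay = 10^(1.77 - 0.017*CN)
Exponent = 1.77 - 0.017*60.9 = 0.7347
delay = 10^0.7347 = 5.43 ms


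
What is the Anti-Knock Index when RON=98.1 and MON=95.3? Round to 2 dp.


AKI = (RON + MON) / 2
AKI = (98.1 + 95.3) / 2
AKI = 193.4 / 2 = 96.70


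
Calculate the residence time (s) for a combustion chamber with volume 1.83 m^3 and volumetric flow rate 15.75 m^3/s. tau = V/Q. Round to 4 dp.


tau = V / Q_flow
tau = 1.83 / 15.75 = 0.1162 s


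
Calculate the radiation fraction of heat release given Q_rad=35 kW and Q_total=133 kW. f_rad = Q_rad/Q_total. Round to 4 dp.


f_rad = Q_rad / Q_total
f_rad = 35 / 133 = 0.2632


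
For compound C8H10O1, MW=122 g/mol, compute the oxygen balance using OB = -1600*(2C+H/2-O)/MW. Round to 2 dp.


OB = -1600 * (2C + H/2 - O) / MW
Inner = 2*8 + 10/2 - 1 = 20.00
OB = -1600 * 20.00 / 122 = -262.30%


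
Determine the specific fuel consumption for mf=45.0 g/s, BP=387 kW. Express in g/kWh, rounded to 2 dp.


SFC = (mf / BP) * 3600
Rate = 45.0 / 387 = 0.116279 g/(s*kW)
SFC = 0.116279 * 3600 = 418.60 g/kWh


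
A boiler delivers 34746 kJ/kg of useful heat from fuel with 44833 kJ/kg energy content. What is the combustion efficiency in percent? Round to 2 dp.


Efficiency = (Q_useful / Q_fuel) * 100
Efficiency = (34746 / 44833) * 100
Efficiency = 0.7750 * 100 = 77.50%


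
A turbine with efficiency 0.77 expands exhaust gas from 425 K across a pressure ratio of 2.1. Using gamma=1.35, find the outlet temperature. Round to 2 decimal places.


T_out = T_in * (1 - eta * (1 - PR^(-(gamma-1)/gamma)))
Exponent = -(1.35-1)/1.35 = -0.25925926
PR^exp = 2.1^(-0.25925926) = 0.82501466
Factor = 1 - 0.77*(1 - 0.82501466) = 0.86526129
T_out = 425 * 0.86526129 = 367.74 K


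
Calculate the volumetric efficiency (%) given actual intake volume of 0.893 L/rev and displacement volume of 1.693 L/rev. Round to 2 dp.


eta_v = (V_actual / V_disp) * 100
Ratio = 0.893 / 1.693 = 0.5275
eta_v = 0.5275 * 100 = 52.75%


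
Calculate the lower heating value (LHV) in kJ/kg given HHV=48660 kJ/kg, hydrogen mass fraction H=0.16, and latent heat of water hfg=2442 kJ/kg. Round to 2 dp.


LHV = HHV - hfg * 9 * H
Water correction = 2442 * 9 * 0.16 = 3516.480 kJ/kg
LHV = 48660 - 3516.480 = 45143.52 kJ/kg


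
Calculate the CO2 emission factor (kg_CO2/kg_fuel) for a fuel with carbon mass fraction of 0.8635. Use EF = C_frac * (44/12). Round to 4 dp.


EF = C_frac * (M_CO2 / M_C)
EF = 0.8635 * (44/12)
EF = 0.8635 * 3.666667 = 3.1662 kg_CO2/kg_fuel


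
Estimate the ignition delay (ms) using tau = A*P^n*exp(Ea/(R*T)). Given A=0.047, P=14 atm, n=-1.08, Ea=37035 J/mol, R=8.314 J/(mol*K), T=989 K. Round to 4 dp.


tau = A * P^n * exp(Ea/(R*T))
P^n = 14^(-1.08) = 0.05783380
Ea/(R*T) = 37035/(8.314*989) = 4.504079
exp(Ea/(R*T)) = 90.385097
tau = 0.047 * 0.05783380 * 90.385097 = 0.2457 ms


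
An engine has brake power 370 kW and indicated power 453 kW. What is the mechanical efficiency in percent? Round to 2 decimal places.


eta_mech = (BP / IP) * 100
Ratio = 370 / 453 = 0.8168
eta_mech = 0.8168 * 100 = 81.68%


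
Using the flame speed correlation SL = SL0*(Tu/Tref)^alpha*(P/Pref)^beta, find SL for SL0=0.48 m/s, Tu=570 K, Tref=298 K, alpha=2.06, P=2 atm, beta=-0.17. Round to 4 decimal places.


SL = SL0 * (Tu/Tref)^alpha * (P/Pref)^beta
T ratio = 570/298 = 1.91275168
(T ratio)^alpha = 1.91275168^2.06 = 3.803791
(P/Pref)^beta = 2^(-0.17) = 0.888843
SL = 0.48 * 3.803791 * 0.888843 = 1.6229 m/s


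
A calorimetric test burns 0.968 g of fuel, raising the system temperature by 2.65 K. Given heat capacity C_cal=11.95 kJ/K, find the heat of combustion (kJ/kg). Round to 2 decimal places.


Hc = C_cal * delta_T / m_fuel
Q_released = 11.95 * 2.65 = 31.6675 kJ
m_fuel = 0.968 g = 0.968/1000 kg = 0.000968 kg
Hc = 31.6675 / 0.000968 = 32714.36 kJ/kg


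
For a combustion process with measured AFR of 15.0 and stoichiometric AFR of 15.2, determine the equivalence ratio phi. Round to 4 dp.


phi = AFR_stoich / AFR_actual
phi = 15.2 / 15.0 = 1.0133


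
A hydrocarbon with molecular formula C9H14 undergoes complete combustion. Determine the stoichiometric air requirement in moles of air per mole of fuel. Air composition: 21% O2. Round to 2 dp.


Balanced combustion: C9H14 + 12.5 O2 -> 9 CO2 + 7 H2O
O2 needed = C + H/4 = 9 + 14/4 = 12.50 moles
Air moles = O2 / 0.21 = 12.50 / 0.21 = 59.52 moles air


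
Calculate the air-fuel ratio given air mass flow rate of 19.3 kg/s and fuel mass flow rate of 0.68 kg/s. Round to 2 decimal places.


AFR = m_air / m_fuel
AFR = 19.3 / 0.68 = 28.38


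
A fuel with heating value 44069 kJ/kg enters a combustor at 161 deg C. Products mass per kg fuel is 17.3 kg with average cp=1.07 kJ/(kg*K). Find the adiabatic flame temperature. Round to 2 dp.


T_ad = T_in + Hc / (m_p * cp)
Denominator = 17.3 * 1.07 = 18.5110
Temperature rise = 44069 / 18.5110 = 2380.69 K
T_ad = 161 + 2380.69 = 2541.69 deg C


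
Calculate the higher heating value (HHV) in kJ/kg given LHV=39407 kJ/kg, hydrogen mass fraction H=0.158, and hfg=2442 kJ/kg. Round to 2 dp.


HHV = LHV + hfg * 9 * H
Water addition = 2442 * 9 * 0.158 = 3472.524 kJ/kg
HHV = 39407 + 3472.524 = 42879.52 kJ/kg


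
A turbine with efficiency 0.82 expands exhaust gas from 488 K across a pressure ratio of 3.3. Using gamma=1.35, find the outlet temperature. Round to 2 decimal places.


T_out = T_in * (1 - eta * (1 - PR^(-(gamma-1)/gamma)))
Exponent = -(1.35-1)/1.35 = -0.25925926
PR^exp = 3.3^(-0.25925926) = 0.73378775
Factor = 1 - 0.82*(1 - 0.73378775) = 0.78170596
T_out = 488 * 0.78170596 = 381.47 K


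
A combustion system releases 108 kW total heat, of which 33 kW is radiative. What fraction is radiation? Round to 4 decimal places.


f_rad = Q_rad / Q_total
f_rad = 33 / 108 = 0.3056


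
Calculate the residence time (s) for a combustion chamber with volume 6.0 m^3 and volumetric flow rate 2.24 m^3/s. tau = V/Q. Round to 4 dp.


tau = V / Q_flow
tau = 6.0 / 2.24 = 2.6786 s


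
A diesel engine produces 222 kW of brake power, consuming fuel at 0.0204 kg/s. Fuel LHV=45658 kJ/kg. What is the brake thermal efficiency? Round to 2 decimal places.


eta_BTE = (BP / (mf * LHV)) * 100
Denominator = 0.0204 * 45658 = 931.4232 kW
eta_BTE = (222 / 931.4232) * 100 = 23.83%


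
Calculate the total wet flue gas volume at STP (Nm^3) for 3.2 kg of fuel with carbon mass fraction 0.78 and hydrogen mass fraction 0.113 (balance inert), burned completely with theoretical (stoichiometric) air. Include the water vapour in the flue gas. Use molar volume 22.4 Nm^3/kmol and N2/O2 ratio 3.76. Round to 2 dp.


Per kg fuel: CO2 = (C/12 kmol)*22.4 = (0.78/12)*22.4 = 1.45600 Nm^3
Per kg fuel: H2O = (H/2 kmol)*22.4 = (0.113/2)*22.4 = 1.26560 Nm^3
O2 needed per kg fuel = C/12 + H/4 = 0.78/12 + 0.113/4 = 0.09325000 kmol
Per kg fuel: N2 = O2*3.76*22.4 = 0.09325000*3.76*22.4 = 7.85389 Nm^3
Total per kg = 1.45600 + 1.26560 + 7.85389 = 10.57549 Nm^3
Total = 10.57549 * 3.2 = 33.84 Nm^3


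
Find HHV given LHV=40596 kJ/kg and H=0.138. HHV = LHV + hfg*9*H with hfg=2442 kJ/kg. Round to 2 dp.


HHV = LHV + hfg * 9 * H
Water addition = 2442 * 9 * 0.138 = 3032.964 kJ/kg
HHV = 40596 + 3032.964 = 43628.96 kJ/kg


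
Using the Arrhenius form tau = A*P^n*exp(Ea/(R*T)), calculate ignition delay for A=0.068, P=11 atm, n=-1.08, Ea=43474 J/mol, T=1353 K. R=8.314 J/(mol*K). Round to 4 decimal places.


tau = A * P^n * exp(Ea/(R*T))
P^n = 11^(-1.08) = 0.07504053
Ea/(R*T) = 43474/(8.314*1353) = 3.864753
exp(Ea/(R*T)) = 47.691509
tau = 0.068 * 0.07504053 * 47.691509 = 0.2434 ms


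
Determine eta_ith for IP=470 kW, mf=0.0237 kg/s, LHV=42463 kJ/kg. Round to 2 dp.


eta_ith = (IP / (mf * LHV)) * 100
Denominator = 0.0237 * 42463 = 1006.3731 kW
eta_ith = (470 / 1006.3731) * 100 = 46.70%


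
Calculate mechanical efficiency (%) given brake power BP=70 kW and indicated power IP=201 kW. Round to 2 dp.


eta_mech = (BP / IP) * 100
Ratio = 70 / 201 = 0.3483
eta_mech = 0.3483 * 100 = 34.83%


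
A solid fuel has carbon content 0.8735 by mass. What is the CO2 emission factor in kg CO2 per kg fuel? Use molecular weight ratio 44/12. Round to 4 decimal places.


EF = C_frac * (M_CO2 / M_C)
EF = 0.8735 * (44/12)
EF = 0.8735 * 3.666667 = 3.2028 kg_CO2/kg_fuel


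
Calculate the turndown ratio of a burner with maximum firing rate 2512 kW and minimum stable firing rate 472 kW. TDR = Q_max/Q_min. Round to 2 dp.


TDR = Q_max / Q_min
TDR = 2512 / 472 = 5.32


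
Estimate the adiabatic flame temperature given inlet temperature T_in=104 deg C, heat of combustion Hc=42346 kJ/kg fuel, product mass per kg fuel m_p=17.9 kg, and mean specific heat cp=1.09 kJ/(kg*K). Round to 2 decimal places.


T_ad = T_in + Hc / (m_p * cp)
Denominator = 17.9 * 1.09 = 19.5110
Temperature rise = 42346 / 19.5110 = 2170.37 K
T_ad = 104 + 2170.37 = 2274.37 deg C


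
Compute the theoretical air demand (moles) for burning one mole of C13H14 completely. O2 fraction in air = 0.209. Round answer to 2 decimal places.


Balanced combustion: C13H14 + 16.5 O2 -> 13 CO2 + 7 H2O
O2 needed = C + H/4 = 13 + 14/4 = 16.50 moles
Air moles = O2 / 0.209 = 16.50 / 0.209 = 78.95 moles air


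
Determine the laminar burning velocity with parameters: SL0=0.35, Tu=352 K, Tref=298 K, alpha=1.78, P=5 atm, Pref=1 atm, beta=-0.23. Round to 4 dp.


SL = SL0 * (Tu/Tref)^alpha * (P/Pref)^beta
T ratio = 352/298 = 1.18120805
(T ratio)^alpha = 1.18120805^1.78 = 1.345058
(P/Pref)^beta = 5^(-0.23) = 0.690616
SL = 0.35 * 1.345058 * 0.690616 = 0.3251 m/s


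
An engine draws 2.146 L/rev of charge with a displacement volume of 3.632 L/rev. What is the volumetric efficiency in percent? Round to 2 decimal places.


eta_v = (V_actual / V_disp) * 100
Ratio = 2.146 / 3.632 = 0.5909
eta_v = 0.5909 * 100 = 59.09%


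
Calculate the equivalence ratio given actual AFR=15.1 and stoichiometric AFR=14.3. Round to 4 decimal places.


phi = AFR_stoich / AFR_actual
phi = 14.3 / 15.1 = 0.9470


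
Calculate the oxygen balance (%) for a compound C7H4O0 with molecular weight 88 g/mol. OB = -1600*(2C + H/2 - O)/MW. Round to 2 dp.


OB = -1600 * (2C + H/2 - O) / MW
Inner = 2*7 + 4/2 - 0 = 16.00
OB = -1600 * 16.00 / 88 = -290.91%


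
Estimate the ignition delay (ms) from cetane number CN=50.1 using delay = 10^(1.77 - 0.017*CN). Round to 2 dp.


delay = 10^(1.77 - 0.017*CN)
Exponent = 1.77 - 0.017*50.1 = 0.9183
delay = 10^0.9183 = 8.29 ms


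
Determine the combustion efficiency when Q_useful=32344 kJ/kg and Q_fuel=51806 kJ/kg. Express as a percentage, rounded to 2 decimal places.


Efficiency = (Q_useful / Q_fuel) * 100
Efficiency = (32344 / 51806) * 100
Efficiency = 0.6243 * 100 = 62.43%


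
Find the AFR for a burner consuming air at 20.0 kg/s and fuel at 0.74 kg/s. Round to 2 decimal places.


AFR = m_air / m_fuel
AFR = 20.0 / 0.74 = 27.03


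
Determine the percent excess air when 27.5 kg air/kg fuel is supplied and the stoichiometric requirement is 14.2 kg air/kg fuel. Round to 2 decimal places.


Excess air = actual - stoichiometric = 27.5 - 14.2 = 13.30 kg/kg fuel
Excess air % = (excess / stoich) * 100 = (13.30 / 14.2) * 100 = 93.66%


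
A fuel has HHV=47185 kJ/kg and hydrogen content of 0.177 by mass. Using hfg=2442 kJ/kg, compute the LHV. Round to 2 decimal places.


LHV = HHV - hfg * 9 * H
Water correction = 2442 * 9 * 0.177 = 3890.106 kJ/kg
LHV = 47185 - 3890.106 = 43294.89 kJ/kg


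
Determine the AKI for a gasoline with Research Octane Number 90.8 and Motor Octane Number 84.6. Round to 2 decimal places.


AKI = (RON + MON) / 2
AKI = (90.8 + 84.6) / 2
AKI = 175.4 / 2 = 87.70


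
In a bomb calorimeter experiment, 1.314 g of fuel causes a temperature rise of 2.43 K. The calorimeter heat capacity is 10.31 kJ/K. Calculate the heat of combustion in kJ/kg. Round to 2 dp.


Hc = C_cal * delta_T / m_fuel
Q_released = 10.31 * 2.43 = 25.0533 kJ
m_fuel = 1.314 g = 1.314/1000 kg = 0.001314 kg
Hc = 25.0533 / 0.001314 = 19066.44 kJ/kg


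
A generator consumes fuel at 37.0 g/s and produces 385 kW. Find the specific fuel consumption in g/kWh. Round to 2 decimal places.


SFC = (mf / BP) * 3600
Rate = 37.0 / 385 = 0.096104 g/(s*kW)
SFC = 0.096104 * 3600 = 345.97 g/kWh


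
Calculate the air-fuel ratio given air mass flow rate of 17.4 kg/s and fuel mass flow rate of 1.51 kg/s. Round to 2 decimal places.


AFR = m_air / m_fuel
AFR = 17.4 / 1.51 = 11.52


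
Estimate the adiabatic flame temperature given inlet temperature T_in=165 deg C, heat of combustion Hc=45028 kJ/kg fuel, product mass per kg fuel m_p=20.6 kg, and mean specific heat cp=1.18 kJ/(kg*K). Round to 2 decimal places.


T_ad = T_in + Hc / (m_p * cp)
Denominator = 20.6 * 1.18 = 24.3080
Temperature rise = 45028 / 24.3080 = 1852.39 K
T_ad = 165 + 1852.39 = 2017.39 deg C


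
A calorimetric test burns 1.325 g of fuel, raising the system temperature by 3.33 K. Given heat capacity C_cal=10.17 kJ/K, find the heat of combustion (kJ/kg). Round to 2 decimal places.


Hc = C_cal * delta_T / m_fuel
Q_released = 10.17 * 3.33 = 33.8661 kJ
m_fuel = 1.325 g = 1.325/1000 kg = 0.001325 kg
Hc = 33.8661 / 0.001325 = 25559.32 kJ/kg


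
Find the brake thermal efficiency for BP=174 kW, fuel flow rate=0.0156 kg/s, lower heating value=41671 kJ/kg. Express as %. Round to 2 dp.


eta_BTE = (BP / (mf * LHV)) * 100
Denominator = 0.0156 * 41671 = 650.0676 kW
eta_BTE = (174 / 650.0676) * 100 = 26.77%


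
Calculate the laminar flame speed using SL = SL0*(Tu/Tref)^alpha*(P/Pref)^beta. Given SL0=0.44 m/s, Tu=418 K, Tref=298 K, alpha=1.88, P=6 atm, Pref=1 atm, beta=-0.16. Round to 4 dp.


SL = SL0 * (Tu/Tref)^alpha * (P/Pref)^beta
T ratio = 418/298 = 1.40268456
(T ratio)^alpha = 1.40268456^1.88 = 1.889230
(P/Pref)^beta = 6^(-0.16) = 0.750751
SL = 0.44 * 1.889230 * 0.750751 = 0.6241 m/s


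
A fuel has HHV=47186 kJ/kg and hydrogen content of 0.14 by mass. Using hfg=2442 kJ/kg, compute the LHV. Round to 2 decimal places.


LHV = HHV - hfg * 9 * H
Water correction = 2442 * 9 * 0.14 = 3076.920 kJ/kg
LHV = 47186 - 3076.920 = 44109.08 kJ/kg


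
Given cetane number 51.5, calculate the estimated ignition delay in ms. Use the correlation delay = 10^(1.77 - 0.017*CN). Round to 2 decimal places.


delay = 10^(1.77 - 0.017*CN)
Exponent = 1.77 - 0.017*51.5 = 0.8945
delay = 10^0.8945 = 7.84 ms


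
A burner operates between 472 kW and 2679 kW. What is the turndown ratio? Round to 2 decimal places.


TDR = Q_max / Q_min
TDR = 2679 / 472 = 5.68


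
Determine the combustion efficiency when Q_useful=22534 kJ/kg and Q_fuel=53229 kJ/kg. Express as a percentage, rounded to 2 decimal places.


Efficiency = (Q_useful / Q_fuel) * 100
Efficiency = (22534 / 53229) * 100
Efficiency = 0.4233 * 100 = 42.33%


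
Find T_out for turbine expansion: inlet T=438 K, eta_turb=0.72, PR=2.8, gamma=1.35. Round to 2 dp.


T_out = T_in * (1 - eta * (1 - PR^(-(gamma-1)/gamma)))
Exponent = -(1.35-1)/1.35 = -0.25925926
PR^exp = 2.8^(-0.25925926) = 0.76572026
Factor = 1 - 0.72*(1 - 0.76572026) = 0.83131859
T_out = 438 * 0.83131859 = 364.12 K


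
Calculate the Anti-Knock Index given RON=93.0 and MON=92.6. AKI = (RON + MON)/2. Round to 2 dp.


AKI = (RON + MON) / 2
AKI = (93.0 + 92.6) / 2
AKI = 185.6 / 2 = 92.80


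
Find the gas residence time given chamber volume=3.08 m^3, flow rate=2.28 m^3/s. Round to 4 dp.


tau = V / Q_flow
tau = 3.08 / 2.28 = 1.3509 s


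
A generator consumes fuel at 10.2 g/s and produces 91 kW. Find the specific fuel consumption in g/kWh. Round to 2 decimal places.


SFC = (mf / BP) * 3600
Rate = 10.2 / 91 = 0.112088 g/(s*kW)
SFC = 0.112088 * 3600 = 403.52 g/kWh


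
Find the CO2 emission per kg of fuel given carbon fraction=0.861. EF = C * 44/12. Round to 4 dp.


EF = C_frac * (M_CO2 / M_C)
EF = 0.861 * (44/12)
EF = 0.861 * 3.666667 = 3.1570 kg_CO2/kg_fuel


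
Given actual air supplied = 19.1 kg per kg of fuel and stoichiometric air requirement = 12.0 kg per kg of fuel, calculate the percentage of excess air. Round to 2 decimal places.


Excess air = actual - stoichiometric = 19.1 - 12.0 = 7.10 kg/kg fuel
Excess air % = (excess / stoich) * 100 = (7.10 / 12.0) * 100 = 59.17%


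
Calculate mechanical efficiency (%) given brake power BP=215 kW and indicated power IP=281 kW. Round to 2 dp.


eta_mech = (BP / IP) * 100
Ratio = 215 / 281 = 0.7651
eta_mech = 0.7651 * 100 = 76.51%


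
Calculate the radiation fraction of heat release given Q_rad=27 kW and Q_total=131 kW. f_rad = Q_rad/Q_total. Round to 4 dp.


f_rad = Q_rad / Q_total
f_rad = 27 / 131 = 0.2061


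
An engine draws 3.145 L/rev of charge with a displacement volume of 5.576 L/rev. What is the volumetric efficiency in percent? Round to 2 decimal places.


eta_v = (V_actual / V_disp) * 100
Ratio = 3.145 / 5.576 = 0.5640
eta_v = 0.5640 * 100 = 56.40%


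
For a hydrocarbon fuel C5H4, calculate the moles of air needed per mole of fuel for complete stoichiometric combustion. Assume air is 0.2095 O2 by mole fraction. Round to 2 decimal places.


Balanced combustion: C5H4 + 6 O2 -> 5 CO2 + 2 H2O
O2 needed = C + H/4 = 5 + 4/4 = 6.00 moles
Air moles = O2 / 0.2095 = 6.00 / 0.2095 = 28.64 moles air


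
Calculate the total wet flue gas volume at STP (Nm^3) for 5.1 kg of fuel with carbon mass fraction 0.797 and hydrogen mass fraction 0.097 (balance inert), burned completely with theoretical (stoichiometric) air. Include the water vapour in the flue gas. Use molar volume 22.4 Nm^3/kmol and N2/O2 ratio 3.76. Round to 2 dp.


Per kg fuel: CO2 = (C/12 kmol)*22.4 = (0.797/12)*22.4 = 1.48773 Nm^3
Per kg fuel: H2O = (H/2 kmol)*22.4 = (0.097/2)*22.4 = 1.08640 Nm^3
O2 needed per kg fuel = C/12 + H/4 = 0.797/12 + 0.097/4 = 0.09066667 kmol
Per kg fuel: N2 = O2*3.76*22.4 = 0.09066667*3.76*22.4 = 7.63631 Nm^3
Total per kg = 1.48773 + 1.08640 + 7.63631 = 10.21044 Nm^3
Total = 10.21044 * 5.1 = 52.07 Nm^3


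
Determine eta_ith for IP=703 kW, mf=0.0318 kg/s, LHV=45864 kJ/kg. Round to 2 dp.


eta_ith = (IP / (mf * LHV)) * 100
Denominator = 0.0318 * 45864 = 1458.4752 kW
eta_ith = (703 / 1458.4752) * 100 = 48.20%


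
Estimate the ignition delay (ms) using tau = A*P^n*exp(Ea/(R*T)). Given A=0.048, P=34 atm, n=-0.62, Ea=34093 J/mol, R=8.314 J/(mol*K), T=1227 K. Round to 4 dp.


tau = A * P^n * exp(Ea/(R*T))
P^n = 34^(-0.62) = 0.11232672
Ea/(R*T) = 34093/(8.314*1227) = 3.342032
exp(Ea/(R*T)) = 28.276533
tau = 0.048 * 0.11232672 * 28.276533 = 0.1525 ms


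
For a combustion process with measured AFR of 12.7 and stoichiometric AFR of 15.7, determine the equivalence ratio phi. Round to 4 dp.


phi = AFR_stoich / AFR_actual
phi = 15.7 / 12.7 = 1.2362


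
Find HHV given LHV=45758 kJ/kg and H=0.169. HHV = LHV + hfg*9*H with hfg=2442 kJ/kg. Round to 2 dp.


HHV = LHV + hfg * 9 * H
Water addition = 2442 * 9 * 0.169 = 3714.282 kJ/kg
HHV = 45758 + 3714.282 = 49472.28 kJ/kg


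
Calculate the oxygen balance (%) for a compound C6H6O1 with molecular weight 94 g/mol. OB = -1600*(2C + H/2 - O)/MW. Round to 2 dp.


OB = -1600 * (2C + H/2 - O) / MW
Inner = 2*6 + 6/2 - 1 = 14.00
OB = -1600 * 14.00 / 94 = -238.30%


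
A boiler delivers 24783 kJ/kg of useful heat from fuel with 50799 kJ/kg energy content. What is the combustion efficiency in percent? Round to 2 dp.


Efficiency = (Q_useful / Q_fuel) * 100
Efficiency = (24783 / 50799) * 100
Efficiency = 0.4879 * 100 = 48.79%


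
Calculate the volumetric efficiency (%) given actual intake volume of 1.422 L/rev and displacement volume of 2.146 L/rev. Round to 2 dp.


eta_v = (V_actual / V_disp) * 100
Ratio = 1.422 / 2.146 = 0.6626
eta_v = 0.6626 * 100 = 66.26%


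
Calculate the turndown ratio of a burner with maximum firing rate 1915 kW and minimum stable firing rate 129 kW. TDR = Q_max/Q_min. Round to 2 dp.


TDR = Q_max / Q_min
TDR = 1915 / 129 = 14.84


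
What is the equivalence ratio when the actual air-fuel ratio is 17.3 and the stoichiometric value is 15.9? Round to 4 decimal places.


phi = AFR_stoich / AFR_actual
phi = 15.9 / 17.3 = 0.9191


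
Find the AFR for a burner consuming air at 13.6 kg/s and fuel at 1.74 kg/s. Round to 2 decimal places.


AFR = m_air / m_fuel
AFR = 13.6 / 1.74 = 7.82


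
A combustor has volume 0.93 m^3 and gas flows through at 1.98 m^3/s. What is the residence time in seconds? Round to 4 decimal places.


tau = V / Q_flow
tau = 0.93 / 1.98 = 0.4697 s


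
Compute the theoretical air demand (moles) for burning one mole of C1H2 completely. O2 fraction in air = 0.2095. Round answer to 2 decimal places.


Balanced combustion: C1H2 + 1.5 O2 -> 1 CO2 + 1 H2O
O2 needed = C + H/4 = 1 + 2/4 = 1.50 moles
Air moles = O2 / 0.2095 = 1.50 / 0.2095 = 7.16 moles air


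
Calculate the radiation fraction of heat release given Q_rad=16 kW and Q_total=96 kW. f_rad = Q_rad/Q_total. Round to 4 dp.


f_rad = Q_rad / Q_total
f_rad = 16 / 96 = 0.1667


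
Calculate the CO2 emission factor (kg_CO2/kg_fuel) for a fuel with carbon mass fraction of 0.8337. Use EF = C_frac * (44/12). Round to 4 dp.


EF = C_frac * (M_CO2 / M_C)
EF = 0.8337 * (44/12)
EF = 0.8337 * 3.666667 = 3.0569 kg_CO2/kg_fuel


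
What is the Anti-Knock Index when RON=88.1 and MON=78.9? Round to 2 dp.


AKI = (RON + MON) / 2
AKI = (88.1 + 78.9) / 2
AKI = 167.0 / 2 = 83.50


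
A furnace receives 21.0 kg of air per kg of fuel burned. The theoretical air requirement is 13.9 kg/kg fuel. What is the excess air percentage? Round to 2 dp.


Excess air = actual - stoichiometric = 21.0 - 13.9 = 7.10 kg/kg fuel
Excess air % = (excess / stoich) * 100 = (7.10 / 13.9) * 100 = 51.08%


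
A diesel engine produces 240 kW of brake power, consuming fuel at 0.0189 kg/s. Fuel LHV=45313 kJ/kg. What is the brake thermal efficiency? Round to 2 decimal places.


eta_BTE = (BP / (mf * LHV)) * 100
Denominator = 0.0189 * 45313 = 856.4157 kW
eta_BTE = (240 / 856.4157) * 100 = 28.02%


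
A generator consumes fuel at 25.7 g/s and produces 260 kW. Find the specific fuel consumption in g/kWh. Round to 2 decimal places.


SFC = (mf / BP) * 3600
Rate = 25.7 / 260 = 0.098846 g/(s*kW)
SFC = 0.098846 * 3600 = 355.85 g/kWh


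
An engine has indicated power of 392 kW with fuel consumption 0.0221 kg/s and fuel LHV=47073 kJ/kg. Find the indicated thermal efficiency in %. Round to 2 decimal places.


eta_ith = (IP / (mf * LHV)) * 100
Denominator = 0.0221 * 47073 = 1040.3133 kW
eta_ith = (392 / 1040.3133) * 100 = 37.68%


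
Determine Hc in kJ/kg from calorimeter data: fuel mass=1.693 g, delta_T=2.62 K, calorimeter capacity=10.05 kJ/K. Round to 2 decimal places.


Hc = C_cal * delta_T / m_fuel
Q_released = 10.05 * 2.62 = 26.3310 kJ
m_fuel = 1.693 g = 1.693/1000 kg = 0.001693 kg
Hc = 26.3310 / 0.001693 = 15552.86 kJ/kg


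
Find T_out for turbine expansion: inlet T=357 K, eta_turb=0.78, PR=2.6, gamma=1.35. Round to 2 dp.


T_out = T_in * (1 - eta * (1 - PR^(-(gamma-1)/gamma)))
Exponent = -(1.35-1)/1.35 = -0.25925926
PR^exp = 2.6^(-0.25925926) = 0.78057442
Factor = 1 - 0.78*(1 - 0.78057442) = 0.82884805
T_out = 357 * 0.82884805 = 295.90 K


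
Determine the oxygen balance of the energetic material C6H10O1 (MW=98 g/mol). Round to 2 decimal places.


OB = -1600 * (2C + H/2 - O) / MW
Inner = 2*6 + 10/2 - 1 = 16.00
OB = -1600 * 16.00 / 98 = -261.22%


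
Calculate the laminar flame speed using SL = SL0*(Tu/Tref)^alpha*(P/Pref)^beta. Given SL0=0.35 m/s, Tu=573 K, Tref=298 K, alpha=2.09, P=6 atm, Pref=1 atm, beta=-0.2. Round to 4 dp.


SL = SL0 * (Tu/Tref)^alpha * (P/Pref)^beta
T ratio = 573/298 = 1.92281879
(T ratio)^alpha = 1.92281879^2.09 = 3.921310
(P/Pref)^beta = 6^(-0.2) = 0.698827
SL = 0.35 * 3.921310 * 0.698827 = 0.9591 m/s


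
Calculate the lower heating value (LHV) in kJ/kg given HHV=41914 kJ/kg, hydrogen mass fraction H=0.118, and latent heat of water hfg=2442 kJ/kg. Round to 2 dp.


LHV = HHV - hfg * 9 * H
Water correction = 2442 * 9 * 0.118 = 2593.404 kJ/kg
LHV = 41914 - 2593.404 = 39320.60 kJ/kg


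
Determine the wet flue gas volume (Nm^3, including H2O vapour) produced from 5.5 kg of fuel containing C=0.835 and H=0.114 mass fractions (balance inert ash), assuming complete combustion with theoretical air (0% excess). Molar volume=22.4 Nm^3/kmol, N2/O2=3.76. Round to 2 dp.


Per kg fuel: CO2 = (C/12 kmol)*22.4 = (0.835/12)*22.4 = 1.55867 Nm^3
Per kg fuel: H2O = (H/2 kmol)*22.4 = (0.114/2)*22.4 = 1.27680 Nm^3
O2 needed per kg fuel = C/12 + H/4 = 0.835/12 + 0.114/4 = 0.09808333 kmol
Per kg fuel: N2 = O2*3.76*22.4 = 0.09808333*3.76*22.4 = 8.26097 Nm^3
Total per kg = 1.55867 + 1.27680 + 8.26097 = 11.09644 Nm^3
Total = 11.09644 * 5.5 = 61.03 Nm^3


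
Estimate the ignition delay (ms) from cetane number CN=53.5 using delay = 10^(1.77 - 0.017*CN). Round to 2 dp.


delay = 10^(1.77 - 0.017*CN)
Exponent = 1.77 - 0.017*53.5 = 0.8605
delay = 10^0.8605 = 7.25 ms


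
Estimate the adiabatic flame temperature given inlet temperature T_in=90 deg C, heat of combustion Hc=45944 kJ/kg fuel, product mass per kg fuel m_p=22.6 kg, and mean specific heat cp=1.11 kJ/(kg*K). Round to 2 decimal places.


T_ad = T_in + Hc / (m_p * cp)
Denominator = 22.6 * 1.11 = 25.0860
Temperature rise = 45944 / 25.0860 = 1831.46 K
T_ad = 90 + 1831.46 = 1921.46 deg C


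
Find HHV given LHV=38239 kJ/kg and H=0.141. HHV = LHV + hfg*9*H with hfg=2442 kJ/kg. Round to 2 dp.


HHV = LHV + hfg * 9 * H
Water addition = 2442 * 9 * 0.141 = 3098.898 kJ/kg
HHV = 38239 + 3098.898 = 41337.90 kJ/kg
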